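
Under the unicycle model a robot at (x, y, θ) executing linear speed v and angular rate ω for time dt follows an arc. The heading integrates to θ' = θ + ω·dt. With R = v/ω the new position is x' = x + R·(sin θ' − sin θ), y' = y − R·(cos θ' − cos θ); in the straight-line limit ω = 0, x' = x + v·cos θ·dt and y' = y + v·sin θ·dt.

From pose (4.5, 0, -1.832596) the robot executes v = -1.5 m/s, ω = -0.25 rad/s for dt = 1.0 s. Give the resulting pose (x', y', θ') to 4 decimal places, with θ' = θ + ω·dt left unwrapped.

θ' = -1.8326 + -0.25·1.0 = -2.0826
R = v/ω = -1.5/-0.25 = 6.0000
x' = 4.5 + 6.0000·(sin -2.0826 − sin -1.8326) = 5.0644
y' = 0 − 6.0000·(cos -2.0826 − cos -1.8326) = 1.3856

(5.0644, 1.3856, -2.0826)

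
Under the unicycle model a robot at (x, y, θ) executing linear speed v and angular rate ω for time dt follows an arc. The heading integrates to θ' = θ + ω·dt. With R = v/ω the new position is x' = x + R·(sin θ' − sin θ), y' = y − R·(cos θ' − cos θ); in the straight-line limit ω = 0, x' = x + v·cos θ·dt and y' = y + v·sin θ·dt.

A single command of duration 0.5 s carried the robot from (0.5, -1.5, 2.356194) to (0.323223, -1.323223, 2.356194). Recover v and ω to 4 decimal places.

v = 0.5000, ω = 0.0000

Δθ = 2.356194 − 2.356194 = 0.000000
ω = Δθ/dt = 0.000000/0.5 = 0.0000
ω = 0 → v = (Δx·cos θ + Δy·sin θ)/dt = 0.5000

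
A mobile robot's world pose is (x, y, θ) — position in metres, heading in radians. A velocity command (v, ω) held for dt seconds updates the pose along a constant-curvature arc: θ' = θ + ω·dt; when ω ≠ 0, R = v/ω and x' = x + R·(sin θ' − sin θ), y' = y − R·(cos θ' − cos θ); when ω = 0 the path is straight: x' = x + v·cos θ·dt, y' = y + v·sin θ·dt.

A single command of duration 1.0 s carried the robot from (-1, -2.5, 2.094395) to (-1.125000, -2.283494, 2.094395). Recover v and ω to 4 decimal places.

v = 0.2500, ω = 0.0000

Δθ = 2.094395 − 2.094395 = 0.000000
ω = Δθ/dt = 0.000000/1.0 = 0.0000
ω = 0 → v = (Δx·cos θ + Δy·sin θ)/dt = 0.2500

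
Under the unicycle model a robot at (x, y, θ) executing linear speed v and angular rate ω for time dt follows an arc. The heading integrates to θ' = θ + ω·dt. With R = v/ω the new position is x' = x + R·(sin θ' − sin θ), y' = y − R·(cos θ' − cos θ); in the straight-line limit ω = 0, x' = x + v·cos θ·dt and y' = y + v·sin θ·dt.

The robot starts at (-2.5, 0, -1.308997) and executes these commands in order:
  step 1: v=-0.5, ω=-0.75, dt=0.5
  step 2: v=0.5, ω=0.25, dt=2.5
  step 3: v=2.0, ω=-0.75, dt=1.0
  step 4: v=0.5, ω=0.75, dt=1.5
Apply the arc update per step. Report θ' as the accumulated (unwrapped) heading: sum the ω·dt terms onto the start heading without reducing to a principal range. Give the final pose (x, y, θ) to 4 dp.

(-1.7820, -3.5668, -0.6840)

step 1: θ'=-1.6840 (R=0.6667) → pose (-2.5184, 0.2479, -1.6840)
step 2: θ'=-1.0590 (R=2.0000) → pose (-2.2750, -0.9576, -1.0590)
step 3: θ'=-1.8090 (R=-2.6667) → pose (-2.0086, -2.8928, -1.8090)
step 4: θ'=-0.6840 (R=0.6667) → pose (-1.7820, -3.5668, -0.6840)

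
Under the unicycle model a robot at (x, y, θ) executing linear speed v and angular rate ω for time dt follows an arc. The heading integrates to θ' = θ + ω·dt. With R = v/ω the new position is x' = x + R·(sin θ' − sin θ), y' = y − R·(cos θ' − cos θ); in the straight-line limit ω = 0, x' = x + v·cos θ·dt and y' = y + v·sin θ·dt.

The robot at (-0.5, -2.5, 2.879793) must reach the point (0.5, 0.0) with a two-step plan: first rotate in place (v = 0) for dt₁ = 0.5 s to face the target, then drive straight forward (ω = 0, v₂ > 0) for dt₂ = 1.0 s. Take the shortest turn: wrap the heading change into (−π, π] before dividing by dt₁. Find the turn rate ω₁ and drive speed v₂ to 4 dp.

ω₁ = -3.3790, v₂ = 2.6926

heading to target = atan2(0−-2.5, 0.5−-0.5) = 1.1903
Δθ = wrap(1.1903 − 2.8798) = -1.6895; ω₁ = Δθ/dt₁ = -3.3790
distance = √((0.5−-0.5)² + (0−-2.5)²) = 2.6926; v₂ = distance/dt₂ = 2.6926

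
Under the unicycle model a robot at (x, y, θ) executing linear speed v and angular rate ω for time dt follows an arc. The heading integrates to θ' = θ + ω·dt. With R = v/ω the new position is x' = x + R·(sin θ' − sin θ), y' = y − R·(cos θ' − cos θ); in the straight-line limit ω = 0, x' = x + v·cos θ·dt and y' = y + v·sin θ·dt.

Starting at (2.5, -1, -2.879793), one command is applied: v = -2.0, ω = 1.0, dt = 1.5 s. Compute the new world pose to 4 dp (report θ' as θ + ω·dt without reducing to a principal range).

θ' = -2.8798 + 1.0·1.5 = -1.3798
R = v/ω = -2.0/1.0 = -2.0000
x' = 2.5 + -2.0000·(sin -1.3798 − sin -2.8798) = 3.9460
y' = -1 − -2.0000·(cos -1.3798 − cos -2.8798) = 1.3115

(3.9460, 1.3115, -1.3798)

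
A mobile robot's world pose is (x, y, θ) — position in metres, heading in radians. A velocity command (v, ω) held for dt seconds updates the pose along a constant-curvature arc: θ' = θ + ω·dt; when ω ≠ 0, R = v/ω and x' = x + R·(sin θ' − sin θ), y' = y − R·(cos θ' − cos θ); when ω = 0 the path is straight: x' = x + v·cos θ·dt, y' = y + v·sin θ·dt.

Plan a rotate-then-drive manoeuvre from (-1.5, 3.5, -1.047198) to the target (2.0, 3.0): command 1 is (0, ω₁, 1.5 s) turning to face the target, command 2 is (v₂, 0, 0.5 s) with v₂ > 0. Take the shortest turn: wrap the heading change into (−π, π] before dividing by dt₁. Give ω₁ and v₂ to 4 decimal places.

ω₁ = 0.6035, v₂ = 7.0711

heading to target = atan2(3−3.5, 2−-1.5) = -0.1419
Δθ = wrap(-0.1419 − -1.0472) = 0.9053; ω₁ = Δθ/dt₁ = 0.6035
distance = √((2−-1.5)² + (3−3.5)²) = 3.5355; v₂ = distance/dt₂ = 7.0711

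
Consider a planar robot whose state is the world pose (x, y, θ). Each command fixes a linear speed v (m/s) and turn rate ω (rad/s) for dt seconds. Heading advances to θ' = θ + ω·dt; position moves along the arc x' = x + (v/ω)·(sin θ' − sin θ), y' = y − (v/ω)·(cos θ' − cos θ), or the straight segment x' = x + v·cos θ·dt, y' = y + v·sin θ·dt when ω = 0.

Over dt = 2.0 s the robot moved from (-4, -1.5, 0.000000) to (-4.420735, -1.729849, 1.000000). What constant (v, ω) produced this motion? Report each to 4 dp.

v = -0.2500, ω = 0.5000

Δθ = 1.000000 − 0.000000 = 1.000000
ω = Δθ/dt = 1.000000/2.0 = 0.5000
R = Δx/(sin θ' − sin θ) = -0.5000
v = R·ω = -0.5000·0.5000 = -0.2500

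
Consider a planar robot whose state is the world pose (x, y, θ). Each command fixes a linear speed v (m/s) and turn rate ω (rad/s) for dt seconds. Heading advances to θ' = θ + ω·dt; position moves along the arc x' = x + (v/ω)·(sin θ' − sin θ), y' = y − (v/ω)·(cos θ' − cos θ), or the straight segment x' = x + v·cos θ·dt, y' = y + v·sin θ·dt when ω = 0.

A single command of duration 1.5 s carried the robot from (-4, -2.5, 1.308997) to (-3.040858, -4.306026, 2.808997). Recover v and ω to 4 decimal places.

v = -1.5000, ω = 1.0000

Δθ = 2.808997 − 1.308997 = 1.500000
ω = Δθ/dt = 1.500000/1.5 = 1.0000
R = −Δy/(cos θ' − cos θ) = -1.5000
v = R·ω = -1.5000·1.0000 = -1.5000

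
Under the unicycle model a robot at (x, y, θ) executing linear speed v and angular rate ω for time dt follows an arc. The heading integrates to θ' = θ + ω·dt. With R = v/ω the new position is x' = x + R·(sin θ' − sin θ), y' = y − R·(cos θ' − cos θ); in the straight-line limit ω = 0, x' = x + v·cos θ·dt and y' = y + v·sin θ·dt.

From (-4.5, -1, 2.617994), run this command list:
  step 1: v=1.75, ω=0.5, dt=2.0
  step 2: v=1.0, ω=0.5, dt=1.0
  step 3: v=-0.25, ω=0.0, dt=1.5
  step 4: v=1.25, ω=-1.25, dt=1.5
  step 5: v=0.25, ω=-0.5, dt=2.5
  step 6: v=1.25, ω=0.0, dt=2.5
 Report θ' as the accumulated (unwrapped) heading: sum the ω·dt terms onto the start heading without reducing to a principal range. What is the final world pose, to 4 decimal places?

(-8.3166, 1.8720, 0.9930)

step 1: θ'=3.6180 (R=3.5000) → pose (-7.8550, -0.9208, 3.6180)
step 2: θ'=4.1180 (R=2.0000) → pose (-8.5949, -1.5781, 4.1180)
step 3: θ'=4.1180 (straight) → pose (-8.3848, -1.2674, 4.1180)
step 4: θ'=2.2430 (R=-1.0000) → pose (-9.9958, -1.3301, 2.2430)
step 5: θ'=0.9930 (R=-0.5000) → pose (-10.0234, -0.7457, 0.9930)
step 6: θ'=0.9930 (straight) → pose (-8.3166, 1.8720, 0.9930)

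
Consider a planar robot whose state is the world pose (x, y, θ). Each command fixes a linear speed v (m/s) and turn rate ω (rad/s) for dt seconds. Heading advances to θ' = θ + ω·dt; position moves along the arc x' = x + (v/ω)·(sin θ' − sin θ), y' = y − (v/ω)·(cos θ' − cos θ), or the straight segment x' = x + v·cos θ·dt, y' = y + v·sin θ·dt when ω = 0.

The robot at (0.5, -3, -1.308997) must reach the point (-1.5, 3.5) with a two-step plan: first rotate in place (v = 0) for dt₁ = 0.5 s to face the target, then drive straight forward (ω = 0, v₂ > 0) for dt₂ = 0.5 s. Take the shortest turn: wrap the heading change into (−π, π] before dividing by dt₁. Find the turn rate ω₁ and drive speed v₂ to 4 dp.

heading to target = atan2(3.5−-3, -1.5−0.5) = 1.8693
Δθ = wrap(1.8693 − -1.3090) = -3.1049; ω₁ = Δθ/dt₁ = -6.2098
distance = √((-1.5−0.5)² + (3.5−-3)²) = 6.8007; v₂ = distance/dt₂ = 13.6015

ω₁ = -6.2098, v₂ = 13.6015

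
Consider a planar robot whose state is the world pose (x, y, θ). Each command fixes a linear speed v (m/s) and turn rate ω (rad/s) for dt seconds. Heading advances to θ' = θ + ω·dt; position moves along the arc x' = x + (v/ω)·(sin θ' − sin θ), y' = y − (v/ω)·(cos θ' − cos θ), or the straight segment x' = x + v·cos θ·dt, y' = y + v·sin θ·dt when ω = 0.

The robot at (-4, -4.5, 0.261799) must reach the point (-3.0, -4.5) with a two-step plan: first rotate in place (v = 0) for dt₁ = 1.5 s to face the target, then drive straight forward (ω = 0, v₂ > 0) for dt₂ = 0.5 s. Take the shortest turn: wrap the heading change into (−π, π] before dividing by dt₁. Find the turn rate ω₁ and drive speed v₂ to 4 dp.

ω₁ = -0.1745, v₂ = 2.0000

heading to target = atan2(-4.5−-4.5, -3−-4) = 0.0000
Δθ = wrap(0.0000 − 0.2618) = -0.2618; ω₁ = Δθ/dt₁ = -0.1745
distance = √((-3−-4)² + (-4.5−-4.5)²) = 1.0000; v₂ = distance/dt₂ = 2.0000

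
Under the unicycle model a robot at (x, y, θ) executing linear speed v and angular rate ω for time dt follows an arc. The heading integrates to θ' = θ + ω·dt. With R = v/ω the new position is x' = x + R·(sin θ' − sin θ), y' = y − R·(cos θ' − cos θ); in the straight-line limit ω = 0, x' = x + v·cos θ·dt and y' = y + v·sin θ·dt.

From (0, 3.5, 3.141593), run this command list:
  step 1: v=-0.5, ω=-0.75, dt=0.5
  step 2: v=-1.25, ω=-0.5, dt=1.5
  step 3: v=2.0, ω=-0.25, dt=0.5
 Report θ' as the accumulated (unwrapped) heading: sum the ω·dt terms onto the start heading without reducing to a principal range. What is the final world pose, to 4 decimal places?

(1.2104, 3.1322, 1.8916)

step 1: θ'=2.7666 (R=0.6667) → pose (0.2442, 3.4537, 2.7666)
step 2: θ'=2.0166 (R=2.5000) → pose (1.5842, 2.2053, 2.0166)
step 3: θ'=1.8916 (R=-8.0000) → pose (1.2104, 3.1322, 1.8916)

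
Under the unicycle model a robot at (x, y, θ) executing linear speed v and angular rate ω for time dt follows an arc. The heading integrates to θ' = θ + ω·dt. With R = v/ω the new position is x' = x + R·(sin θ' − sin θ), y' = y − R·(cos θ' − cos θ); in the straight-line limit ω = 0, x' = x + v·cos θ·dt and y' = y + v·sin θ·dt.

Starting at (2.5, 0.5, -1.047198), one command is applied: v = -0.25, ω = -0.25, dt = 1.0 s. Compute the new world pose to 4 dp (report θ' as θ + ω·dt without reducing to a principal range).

θ' = -1.0472 + -0.25·1.0 = -1.2972
R = v/ω = -0.25/-0.25 = 1.0000
x' = 2.5 + 1.0000·(sin -1.2972 − sin -1.0472) = 2.4032
y' = 0.5 − 1.0000·(cos -1.2972 − cos -1.0472) = 0.7298

(2.4032, 0.7298, -1.2972)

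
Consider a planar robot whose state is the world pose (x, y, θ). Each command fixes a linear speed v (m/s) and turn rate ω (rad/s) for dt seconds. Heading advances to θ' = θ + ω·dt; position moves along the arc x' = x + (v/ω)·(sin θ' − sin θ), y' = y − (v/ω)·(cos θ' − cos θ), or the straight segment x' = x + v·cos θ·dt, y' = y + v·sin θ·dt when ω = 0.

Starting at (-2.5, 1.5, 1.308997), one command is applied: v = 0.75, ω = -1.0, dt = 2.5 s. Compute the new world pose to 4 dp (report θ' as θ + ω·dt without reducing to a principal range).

θ' = 1.3090 + -1.0·2.5 = -1.1910
R = v/ω = 0.75/-1.0 = -0.7500
x' = -2.5 + -0.7500·(sin -1.1910 − sin 1.3090) = -1.0790
y' = 1.5 − -0.7500·(cos -1.1910 − cos 1.3090) = 1.5839

(-1.0790, 1.5839, -1.1910)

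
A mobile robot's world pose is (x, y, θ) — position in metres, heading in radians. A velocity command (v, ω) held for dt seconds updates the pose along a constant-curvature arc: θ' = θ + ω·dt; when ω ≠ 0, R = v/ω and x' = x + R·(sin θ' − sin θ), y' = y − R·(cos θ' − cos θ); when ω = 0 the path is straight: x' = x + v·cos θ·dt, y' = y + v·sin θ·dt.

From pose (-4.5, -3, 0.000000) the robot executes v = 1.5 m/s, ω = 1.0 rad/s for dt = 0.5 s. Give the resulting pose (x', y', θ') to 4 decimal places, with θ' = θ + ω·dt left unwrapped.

θ' = 0.0000 + 1.0·0.5 = 0.5000
R = v/ω = 1.5/1.0 = 1.5000
x' = -4.5 + 1.5000·(sin 0.5000 − sin 0.0000) = -3.7809
y' = -3 − 1.5000·(cos 0.5000 − cos 0.0000) = -2.8164

(-3.7809, -2.8164, 0.5000)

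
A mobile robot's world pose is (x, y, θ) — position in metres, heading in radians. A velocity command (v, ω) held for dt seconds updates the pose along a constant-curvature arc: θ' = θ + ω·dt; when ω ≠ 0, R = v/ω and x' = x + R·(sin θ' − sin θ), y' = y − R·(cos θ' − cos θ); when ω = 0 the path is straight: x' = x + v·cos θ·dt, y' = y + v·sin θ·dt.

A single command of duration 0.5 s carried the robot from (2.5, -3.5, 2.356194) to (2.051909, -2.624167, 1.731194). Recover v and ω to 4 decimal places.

Δθ = 1.731194 − 2.356194 = -0.625000
ω = Δθ/dt = -0.625000/0.5 = -1.2500
R = −Δy/(cos θ' − cos θ) = -1.6000
v = R·ω = -1.6000·-1.2500 = 2.0000

v = 2.0000, ω = -1.2500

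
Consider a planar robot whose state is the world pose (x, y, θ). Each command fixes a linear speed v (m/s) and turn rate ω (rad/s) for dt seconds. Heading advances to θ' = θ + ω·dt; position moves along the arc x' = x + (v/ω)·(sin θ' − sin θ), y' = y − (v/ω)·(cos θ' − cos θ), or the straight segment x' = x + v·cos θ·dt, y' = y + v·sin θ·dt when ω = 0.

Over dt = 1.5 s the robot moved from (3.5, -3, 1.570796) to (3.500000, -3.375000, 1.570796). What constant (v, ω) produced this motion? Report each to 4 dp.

Δθ = 1.570796 − 1.570796 = 0.000000
ω = Δθ/dt = 0.000000/1.5 = 0.0000
ω = 0 → v = (Δx·cos θ + Δy·sin θ)/dt = -0.2500

v = -0.2500, ω = 0.0000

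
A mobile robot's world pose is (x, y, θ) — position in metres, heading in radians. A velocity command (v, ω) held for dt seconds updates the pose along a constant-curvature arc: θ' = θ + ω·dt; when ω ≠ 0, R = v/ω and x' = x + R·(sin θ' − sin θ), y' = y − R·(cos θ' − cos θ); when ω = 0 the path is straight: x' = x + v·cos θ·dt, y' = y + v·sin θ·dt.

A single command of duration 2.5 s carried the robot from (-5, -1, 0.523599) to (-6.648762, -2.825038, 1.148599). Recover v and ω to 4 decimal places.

Δθ = 1.148599 − 0.523599 = 0.625000
ω = Δθ/dt = 0.625000/2.5 = 0.2500
R = −Δy/(cos θ' − cos θ) = -4.0000
v = R·ω = -4.0000·0.2500 = -1.0000

v = -1.0000, ω = 0.2500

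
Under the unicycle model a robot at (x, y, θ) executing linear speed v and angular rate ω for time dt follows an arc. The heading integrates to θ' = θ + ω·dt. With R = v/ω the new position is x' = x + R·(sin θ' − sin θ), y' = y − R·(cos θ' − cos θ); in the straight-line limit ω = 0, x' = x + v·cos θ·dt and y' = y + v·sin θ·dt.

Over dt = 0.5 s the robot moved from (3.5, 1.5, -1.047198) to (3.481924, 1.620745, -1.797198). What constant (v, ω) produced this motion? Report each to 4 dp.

Δθ = -1.797198 − -1.047198 = -0.750000
ω = Δθ/dt = -0.750000/0.5 = -1.5000
R = −Δy/(cos θ' − cos θ) = 0.1667
v = R·ω = 0.1667·-1.5000 = -0.2500

v = -0.2500, ω = -1.5000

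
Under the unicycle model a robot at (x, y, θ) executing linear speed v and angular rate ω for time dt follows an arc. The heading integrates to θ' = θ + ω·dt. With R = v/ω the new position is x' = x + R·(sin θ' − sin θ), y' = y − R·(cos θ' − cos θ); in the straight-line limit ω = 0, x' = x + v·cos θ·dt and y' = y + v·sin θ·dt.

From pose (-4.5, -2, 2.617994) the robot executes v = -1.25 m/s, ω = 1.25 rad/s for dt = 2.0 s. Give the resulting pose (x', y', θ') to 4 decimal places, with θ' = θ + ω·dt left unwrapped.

(-3.0811, -0.7394, 5.1180)

θ' = 2.6180 + 1.25·2.0 = 5.1180
R = v/ω = -1.25/1.25 = -1.0000
x' = -4.5 + -1.0000·(sin 5.1180 − sin 2.6180) = -3.0811
y' = -2 − -1.0000·(cos 5.1180 − cos 2.6180) = -0.7394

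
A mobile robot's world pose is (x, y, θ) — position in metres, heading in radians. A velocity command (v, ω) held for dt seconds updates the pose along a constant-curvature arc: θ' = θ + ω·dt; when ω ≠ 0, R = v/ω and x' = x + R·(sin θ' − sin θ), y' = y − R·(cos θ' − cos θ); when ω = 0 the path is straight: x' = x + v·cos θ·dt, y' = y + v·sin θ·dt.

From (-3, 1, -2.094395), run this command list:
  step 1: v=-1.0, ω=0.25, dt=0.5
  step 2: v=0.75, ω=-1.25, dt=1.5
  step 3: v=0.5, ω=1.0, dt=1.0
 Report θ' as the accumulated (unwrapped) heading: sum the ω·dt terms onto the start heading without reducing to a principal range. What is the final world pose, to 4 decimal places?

step 1: θ'=-1.9694 (R=-4.0000) → pose (-2.7777, 1.4475, -1.9694)
step 2: θ'=-3.8444 (R=-0.6000) → pose (-3.7185, 1.2225, -3.8444)
step 3: θ'=-2.8444 (R=0.5000) → pose (-4.1881, 1.3191, -2.8444)

(-4.1881, 1.3191, -2.8444)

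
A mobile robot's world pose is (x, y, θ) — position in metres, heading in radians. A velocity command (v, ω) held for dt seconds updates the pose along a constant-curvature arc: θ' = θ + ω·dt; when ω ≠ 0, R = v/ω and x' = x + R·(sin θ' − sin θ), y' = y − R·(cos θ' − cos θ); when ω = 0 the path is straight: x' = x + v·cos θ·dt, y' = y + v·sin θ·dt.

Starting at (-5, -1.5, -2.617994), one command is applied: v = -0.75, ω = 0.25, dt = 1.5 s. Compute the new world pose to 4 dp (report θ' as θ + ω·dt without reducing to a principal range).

θ' = -2.6180 + 0.25·1.5 = -2.2430
R = v/ω = -0.75/0.25 = -3.0000
x' = -5 + -3.0000·(sin -2.2430 − sin -2.6180) = -4.1526
y' = -1.5 − -3.0000·(cos -2.2430 − cos -2.6180) = -0.7700

(-4.1526, -0.7700, -2.2430)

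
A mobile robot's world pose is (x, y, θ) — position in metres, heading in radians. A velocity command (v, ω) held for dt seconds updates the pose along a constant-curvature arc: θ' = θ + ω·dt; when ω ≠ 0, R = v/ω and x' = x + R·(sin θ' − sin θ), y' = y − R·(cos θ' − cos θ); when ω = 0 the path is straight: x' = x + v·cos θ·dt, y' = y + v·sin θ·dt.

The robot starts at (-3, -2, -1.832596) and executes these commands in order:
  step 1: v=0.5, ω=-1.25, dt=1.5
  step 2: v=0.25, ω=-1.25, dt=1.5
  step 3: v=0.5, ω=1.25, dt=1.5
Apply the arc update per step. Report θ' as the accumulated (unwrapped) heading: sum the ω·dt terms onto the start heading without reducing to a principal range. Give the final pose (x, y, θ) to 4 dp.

step 1: θ'=-3.7076 (R=-0.4000) → pose (-3.6009, -2.2341, -3.7076)
step 2: θ'=-5.5826 (R=-0.2000) → pose (-3.6226, -1.9124, -5.5826)
step 3: θ'=-3.7076 (R=0.4000) → pose (-3.6659, -1.2690, -3.7076)

(-3.6659, -1.2690, -3.7076)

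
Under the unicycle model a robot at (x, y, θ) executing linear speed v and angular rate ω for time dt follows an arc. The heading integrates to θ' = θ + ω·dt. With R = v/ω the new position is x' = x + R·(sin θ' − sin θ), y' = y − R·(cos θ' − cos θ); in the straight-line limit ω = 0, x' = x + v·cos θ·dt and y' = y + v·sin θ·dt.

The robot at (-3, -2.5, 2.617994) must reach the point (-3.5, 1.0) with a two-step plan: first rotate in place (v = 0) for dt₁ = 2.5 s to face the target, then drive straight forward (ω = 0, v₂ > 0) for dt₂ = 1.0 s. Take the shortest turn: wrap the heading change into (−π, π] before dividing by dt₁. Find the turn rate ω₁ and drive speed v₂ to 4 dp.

heading to target = atan2(1−-2.5, -3.5−-3) = 1.7127
Δθ = wrap(1.7127 − 2.6180) = -0.9053; ω₁ = Δθ/dt₁ = -0.3621
distance = √((-3.5−-3)² + (1−-2.5)²) = 3.5355; v₂ = distance/dt₂ = 3.5355

ω₁ = -0.3621, v₂ = 3.5355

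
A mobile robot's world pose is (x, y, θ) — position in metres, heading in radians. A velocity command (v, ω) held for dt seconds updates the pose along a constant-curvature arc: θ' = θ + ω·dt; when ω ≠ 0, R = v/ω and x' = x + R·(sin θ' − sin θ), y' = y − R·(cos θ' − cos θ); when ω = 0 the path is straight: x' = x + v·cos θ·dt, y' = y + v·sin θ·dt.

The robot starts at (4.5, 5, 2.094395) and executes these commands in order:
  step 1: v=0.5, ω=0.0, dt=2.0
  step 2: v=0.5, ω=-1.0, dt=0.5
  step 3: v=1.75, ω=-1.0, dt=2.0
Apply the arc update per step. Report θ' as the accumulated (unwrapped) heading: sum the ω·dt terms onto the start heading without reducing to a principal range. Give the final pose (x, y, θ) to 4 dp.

step 1: θ'=2.0944 (straight) → pose (4.0000, 5.8660, 2.0944)
step 2: θ'=1.5944 (R=-0.5000) → pose (3.9332, 6.1042, 1.5944)
step 3: θ'=-0.4056 (R=-1.7500) → pose (6.3732, 7.7535, -0.4056)

(6.3732, 7.7535, -0.4056)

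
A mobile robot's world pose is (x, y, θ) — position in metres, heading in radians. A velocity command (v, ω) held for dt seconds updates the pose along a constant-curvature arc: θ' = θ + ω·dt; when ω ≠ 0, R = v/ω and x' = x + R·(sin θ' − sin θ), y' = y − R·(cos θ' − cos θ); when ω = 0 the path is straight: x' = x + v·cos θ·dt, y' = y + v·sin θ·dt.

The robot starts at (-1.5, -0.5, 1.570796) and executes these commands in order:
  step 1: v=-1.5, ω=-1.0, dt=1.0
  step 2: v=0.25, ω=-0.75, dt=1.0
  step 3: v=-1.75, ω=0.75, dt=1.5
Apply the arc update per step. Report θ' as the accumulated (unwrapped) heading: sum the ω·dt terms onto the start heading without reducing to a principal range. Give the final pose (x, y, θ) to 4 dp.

step 1: θ'=0.5708 (R=1.5000) → pose (-2.1895, -1.7622, 0.5708)
step 2: θ'=-0.1792 (R=-0.3333) → pose (-1.9500, -1.7147, -0.1792)
step 3: θ'=0.9458 (R=-2.3333) → pose (-4.2582, -2.6454, 0.9458)

(-4.2582, -2.6454, 0.9458)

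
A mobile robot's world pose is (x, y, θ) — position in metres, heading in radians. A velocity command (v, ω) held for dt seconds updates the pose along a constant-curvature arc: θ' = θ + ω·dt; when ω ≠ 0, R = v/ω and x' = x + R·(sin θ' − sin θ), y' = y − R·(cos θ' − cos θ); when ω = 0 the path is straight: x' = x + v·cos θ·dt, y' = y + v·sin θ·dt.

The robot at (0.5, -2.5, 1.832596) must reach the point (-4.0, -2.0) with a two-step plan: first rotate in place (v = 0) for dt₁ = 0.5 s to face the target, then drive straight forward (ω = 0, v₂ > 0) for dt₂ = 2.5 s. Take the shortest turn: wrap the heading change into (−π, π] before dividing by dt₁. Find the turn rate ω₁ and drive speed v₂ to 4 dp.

heading to target = atan2(-2−-2.5, -4−0.5) = 3.0309
Δθ = wrap(3.0309 − 1.8326) = 1.1983; ω₁ = Δθ/dt₁ = 2.3967
distance = √((-4−0.5)² + (-2−-2.5)²) = 4.5277; v₂ = distance/dt₂ = 1.8111

ω₁ = 2.3967, v₂ = 1.8111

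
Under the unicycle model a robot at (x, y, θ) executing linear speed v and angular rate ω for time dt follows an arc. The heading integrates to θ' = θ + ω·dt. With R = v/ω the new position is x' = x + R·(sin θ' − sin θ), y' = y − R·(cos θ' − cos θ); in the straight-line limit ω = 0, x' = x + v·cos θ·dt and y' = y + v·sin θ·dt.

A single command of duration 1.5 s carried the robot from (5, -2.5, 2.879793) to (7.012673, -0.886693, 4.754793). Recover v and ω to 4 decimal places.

Δθ = 4.754793 − 2.879793 = 1.875000
ω = Δθ/dt = 1.875000/1.5 = 1.2500
R = Δx/(sin θ' − sin θ) = -1.6000
v = R·ω = -1.6000·1.2500 = -2.0000

v = -2.0000, ω = 1.2500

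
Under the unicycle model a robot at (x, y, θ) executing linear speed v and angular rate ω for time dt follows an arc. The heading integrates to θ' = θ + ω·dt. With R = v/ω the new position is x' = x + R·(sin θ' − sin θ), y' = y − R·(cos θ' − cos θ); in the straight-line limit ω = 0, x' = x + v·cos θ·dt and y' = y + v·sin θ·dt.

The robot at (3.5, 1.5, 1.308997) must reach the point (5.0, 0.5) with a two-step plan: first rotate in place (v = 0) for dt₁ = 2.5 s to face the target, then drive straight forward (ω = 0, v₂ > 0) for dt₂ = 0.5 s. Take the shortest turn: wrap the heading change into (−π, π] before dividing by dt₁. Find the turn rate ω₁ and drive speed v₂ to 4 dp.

ω₁ = -0.7588, v₂ = 3.6056

heading to target = atan2(0.5−1.5, 5−3.5) = -0.5880
Δθ = wrap(-0.5880 − 1.3090) = -1.8970; ω₁ = Δθ/dt₁ = -0.7588
distance = √((5−3.5)² + (0.5−1.5)²) = 1.8028; v₂ = distance/dt₂ = 3.6056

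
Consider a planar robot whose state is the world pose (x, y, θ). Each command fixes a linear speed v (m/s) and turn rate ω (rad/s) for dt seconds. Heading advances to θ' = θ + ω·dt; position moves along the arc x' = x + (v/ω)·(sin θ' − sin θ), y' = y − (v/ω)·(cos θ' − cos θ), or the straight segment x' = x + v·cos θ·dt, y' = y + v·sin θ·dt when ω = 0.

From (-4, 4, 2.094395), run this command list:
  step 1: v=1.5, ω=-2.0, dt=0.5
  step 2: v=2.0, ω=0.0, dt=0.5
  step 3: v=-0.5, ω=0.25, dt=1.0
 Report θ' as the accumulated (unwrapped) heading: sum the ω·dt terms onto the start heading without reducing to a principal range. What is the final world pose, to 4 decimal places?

(-3.7300, 5.1394, 1.3444)

step 1: θ'=1.0944 (R=-0.7500) → pose (-4.0170, 4.7189, 1.0944)
step 2: θ'=1.0944 (straight) → pose (-3.5584, 5.6076, 1.0944)
step 3: θ'=1.3444 (R=-2.0000) → pose (-3.7300, 5.1394, 1.3444)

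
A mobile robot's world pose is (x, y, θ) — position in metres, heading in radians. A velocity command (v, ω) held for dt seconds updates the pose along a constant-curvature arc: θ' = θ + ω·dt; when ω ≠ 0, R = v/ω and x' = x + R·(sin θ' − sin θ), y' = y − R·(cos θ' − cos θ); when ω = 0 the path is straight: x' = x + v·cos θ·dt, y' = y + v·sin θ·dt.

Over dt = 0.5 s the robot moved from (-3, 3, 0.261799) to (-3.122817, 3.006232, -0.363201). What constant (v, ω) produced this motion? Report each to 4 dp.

Δθ = -0.363201 − 0.261799 = -0.625000
ω = Δθ/dt = -0.625000/0.5 = -1.2500
R = Δx/(sin θ' − sin θ) = 0.2000
v = R·ω = 0.2000·-1.2500 = -0.2500

v = -0.2500, ω = -1.2500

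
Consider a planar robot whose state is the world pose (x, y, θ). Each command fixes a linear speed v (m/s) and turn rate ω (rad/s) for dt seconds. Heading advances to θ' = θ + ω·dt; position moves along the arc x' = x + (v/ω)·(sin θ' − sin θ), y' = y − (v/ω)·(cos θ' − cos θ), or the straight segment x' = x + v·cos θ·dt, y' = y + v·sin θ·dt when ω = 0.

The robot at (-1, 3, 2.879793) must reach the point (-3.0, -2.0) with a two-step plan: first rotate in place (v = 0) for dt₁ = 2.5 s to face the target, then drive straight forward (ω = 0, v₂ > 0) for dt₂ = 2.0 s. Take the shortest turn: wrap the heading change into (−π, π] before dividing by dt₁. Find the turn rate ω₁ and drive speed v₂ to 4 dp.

ω₁ = 0.5808, v₂ = 2.6926

heading to target = atan2(-2−3, -3−-1) = -1.9513
Δθ = wrap(-1.9513 − 2.8798) = 1.4521; ω₁ = Δθ/dt₁ = 0.5808
distance = √((-3−-1)² + (-2−3)²) = 5.3852; v₂ = distance/dt₂ = 2.6926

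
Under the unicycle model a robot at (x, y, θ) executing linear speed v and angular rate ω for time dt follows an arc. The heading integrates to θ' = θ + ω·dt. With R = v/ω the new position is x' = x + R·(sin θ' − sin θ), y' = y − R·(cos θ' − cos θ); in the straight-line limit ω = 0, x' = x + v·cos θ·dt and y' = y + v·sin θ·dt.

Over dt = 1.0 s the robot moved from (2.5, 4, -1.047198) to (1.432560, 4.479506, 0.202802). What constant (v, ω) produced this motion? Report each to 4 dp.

v = -1.2500, ω = 1.2500

Δθ = 0.202802 − -1.047198 = 1.250000
ω = Δθ/dt = 1.250000/1.0 = 1.2500
R = Δx/(sin θ' − sin θ) = -1.0000
v = R·ω = -1.0000·1.2500 = -1.2500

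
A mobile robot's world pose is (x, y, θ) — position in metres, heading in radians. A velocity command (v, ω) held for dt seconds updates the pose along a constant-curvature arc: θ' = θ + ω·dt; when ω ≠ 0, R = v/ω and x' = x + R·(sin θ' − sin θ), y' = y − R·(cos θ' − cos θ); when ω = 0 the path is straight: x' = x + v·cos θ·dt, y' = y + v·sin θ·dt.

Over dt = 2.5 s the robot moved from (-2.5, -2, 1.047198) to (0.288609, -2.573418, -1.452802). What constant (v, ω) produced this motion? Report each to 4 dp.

v = 1.5000, ω = -1.0000

Δθ = -1.452802 − 1.047198 = -2.500000
ω = Δθ/dt = -2.500000/2.5 = -1.0000
R = Δx/(sin θ' − sin θ) = -1.5000
v = R·ω = -1.5000·-1.0000 = 1.5000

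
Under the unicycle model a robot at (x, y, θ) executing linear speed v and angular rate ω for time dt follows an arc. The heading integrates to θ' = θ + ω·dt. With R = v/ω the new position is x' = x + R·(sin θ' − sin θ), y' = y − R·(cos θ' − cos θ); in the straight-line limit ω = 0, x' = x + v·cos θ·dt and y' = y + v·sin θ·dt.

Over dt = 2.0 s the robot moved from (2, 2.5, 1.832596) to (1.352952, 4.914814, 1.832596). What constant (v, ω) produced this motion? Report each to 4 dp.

v = 1.2500, ω = 0.0000

Δθ = 1.832596 − 1.832596 = 0.000000
ω = Δθ/dt = 0.000000/2.0 = 0.0000
ω = 0 → v = (Δx·cos θ + Δy·sin θ)/dt = 1.2500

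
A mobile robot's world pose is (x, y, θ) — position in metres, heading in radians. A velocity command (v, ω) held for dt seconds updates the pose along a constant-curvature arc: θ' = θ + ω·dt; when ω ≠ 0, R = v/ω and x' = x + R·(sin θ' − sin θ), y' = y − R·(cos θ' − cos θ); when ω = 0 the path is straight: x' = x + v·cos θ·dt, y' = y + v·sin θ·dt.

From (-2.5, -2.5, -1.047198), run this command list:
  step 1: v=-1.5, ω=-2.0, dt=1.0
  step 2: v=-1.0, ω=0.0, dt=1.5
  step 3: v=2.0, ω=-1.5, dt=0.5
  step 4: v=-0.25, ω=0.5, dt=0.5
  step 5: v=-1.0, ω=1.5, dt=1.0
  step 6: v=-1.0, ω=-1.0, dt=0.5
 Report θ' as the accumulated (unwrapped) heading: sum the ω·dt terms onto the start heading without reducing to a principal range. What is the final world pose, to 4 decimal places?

(-0.0747, -0.3528, -2.5472)

step 1: θ'=-3.0472 (R=0.7500) → pose (-1.9212, -1.3783, -3.0472)
step 2: θ'=-3.0472 (straight) → pose (-0.4278, -1.2370, -3.0472)
step 3: θ'=-3.7972 (R=-1.3333) → pose (-1.3664, -0.9665, -3.7972)
step 4: θ'=-3.5472 (R=-0.5000) → pose (-1.2588, -1.0296, -3.5472)
step 5: θ'=-2.0472 (R=-0.6667) → pose (-0.4034, -0.7227, -2.0472)
step 6: θ'=-2.5472 (R=1.0000) → pose (-0.0747, -0.3528, -2.5472)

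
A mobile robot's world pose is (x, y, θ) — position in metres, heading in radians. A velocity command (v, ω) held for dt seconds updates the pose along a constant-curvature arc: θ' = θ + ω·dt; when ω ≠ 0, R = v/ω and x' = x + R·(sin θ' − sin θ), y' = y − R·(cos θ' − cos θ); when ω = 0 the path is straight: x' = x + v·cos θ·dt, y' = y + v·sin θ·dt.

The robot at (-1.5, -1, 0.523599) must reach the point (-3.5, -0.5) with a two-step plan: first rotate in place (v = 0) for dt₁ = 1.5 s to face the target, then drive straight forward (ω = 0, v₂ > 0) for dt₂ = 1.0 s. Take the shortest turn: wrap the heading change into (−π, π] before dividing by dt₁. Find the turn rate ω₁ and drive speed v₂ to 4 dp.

heading to target = atan2(-0.5−-1, -3.5−-1.5) = 2.8966
Δθ = wrap(2.8966 − 0.5236) = 2.3730; ω₁ = Δθ/dt₁ = 1.5820
distance = √((-3.5−-1.5)² + (-0.5−-1)²) = 2.0616; v₂ = distance/dt₂ = 2.0616

ω₁ = 1.5820, v₂ = 2.0616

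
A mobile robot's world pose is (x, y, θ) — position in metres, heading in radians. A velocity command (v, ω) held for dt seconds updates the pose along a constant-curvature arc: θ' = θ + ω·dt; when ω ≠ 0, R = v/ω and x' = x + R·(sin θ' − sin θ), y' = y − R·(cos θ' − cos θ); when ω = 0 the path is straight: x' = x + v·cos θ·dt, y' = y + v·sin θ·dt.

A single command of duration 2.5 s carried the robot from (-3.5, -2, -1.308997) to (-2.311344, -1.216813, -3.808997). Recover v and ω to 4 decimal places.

v = -0.7500, ω = -1.0000

Δθ = -3.808997 − -1.308997 = -2.500000
ω = Δθ/dt = -2.500000/2.5 = -1.0000
R = Δx/(sin θ' − sin θ) = 0.7500
v = R·ω = 0.7500·-1.0000 = -0.7500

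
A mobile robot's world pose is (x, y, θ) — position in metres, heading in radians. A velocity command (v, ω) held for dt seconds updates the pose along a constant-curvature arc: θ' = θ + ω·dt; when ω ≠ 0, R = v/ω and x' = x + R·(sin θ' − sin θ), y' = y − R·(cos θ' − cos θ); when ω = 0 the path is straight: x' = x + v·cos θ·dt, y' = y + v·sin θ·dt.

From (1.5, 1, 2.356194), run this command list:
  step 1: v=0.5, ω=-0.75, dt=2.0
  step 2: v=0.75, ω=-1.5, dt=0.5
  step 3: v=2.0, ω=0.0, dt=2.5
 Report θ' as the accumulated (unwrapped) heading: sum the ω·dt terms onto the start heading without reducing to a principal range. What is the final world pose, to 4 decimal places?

(6.7643, 2.6078, 0.1062)

step 1: θ'=0.8562 (R=-0.6667) → pose (1.4678, 1.9083, 0.8562)
step 2: θ'=0.1062 (R=-0.5000) → pose (1.7925, 2.0778, 0.1062)
step 3: θ'=0.1062 (straight) → pose (6.7643, 2.6078, 0.1062)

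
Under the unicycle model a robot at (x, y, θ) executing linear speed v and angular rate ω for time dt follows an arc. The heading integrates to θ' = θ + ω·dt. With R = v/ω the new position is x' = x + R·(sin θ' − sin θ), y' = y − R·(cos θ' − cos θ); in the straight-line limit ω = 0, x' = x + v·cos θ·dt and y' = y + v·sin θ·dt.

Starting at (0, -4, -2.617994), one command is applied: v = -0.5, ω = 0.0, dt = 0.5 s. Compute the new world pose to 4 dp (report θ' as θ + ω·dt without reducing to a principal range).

θ' = -2.6180 + 0.0·0.5 = -2.6180
ω = 0 → straight: x' = 0 + -0.5·cos(-2.6180)·0.5 = 0.2165
y' = -4 + -0.5·sin(-2.6180)·0.5 = -3.8750

(0.2165, -3.8750, -2.6180)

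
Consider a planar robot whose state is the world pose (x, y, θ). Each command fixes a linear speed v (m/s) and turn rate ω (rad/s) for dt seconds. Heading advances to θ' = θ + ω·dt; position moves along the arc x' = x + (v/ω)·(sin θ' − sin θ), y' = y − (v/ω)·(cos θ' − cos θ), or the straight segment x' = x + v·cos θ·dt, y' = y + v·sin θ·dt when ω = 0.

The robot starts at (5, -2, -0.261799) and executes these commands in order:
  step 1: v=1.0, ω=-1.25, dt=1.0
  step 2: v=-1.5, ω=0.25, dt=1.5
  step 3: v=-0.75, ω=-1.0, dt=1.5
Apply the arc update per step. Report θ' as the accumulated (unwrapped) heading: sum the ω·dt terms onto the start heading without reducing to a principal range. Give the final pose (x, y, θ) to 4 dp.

step 1: θ'=-1.5118 (R=-0.8000) → pose (5.5916, -2.7256, -1.5118)
step 2: θ'=-1.1368 (R=-6.0000) → pose (5.0457, -0.5563, -1.1368)
step 3: θ'=-2.6368 (R=0.7500) → pose (5.3635, 0.4155, -2.6368)

(5.3635, 0.4155, -2.6368)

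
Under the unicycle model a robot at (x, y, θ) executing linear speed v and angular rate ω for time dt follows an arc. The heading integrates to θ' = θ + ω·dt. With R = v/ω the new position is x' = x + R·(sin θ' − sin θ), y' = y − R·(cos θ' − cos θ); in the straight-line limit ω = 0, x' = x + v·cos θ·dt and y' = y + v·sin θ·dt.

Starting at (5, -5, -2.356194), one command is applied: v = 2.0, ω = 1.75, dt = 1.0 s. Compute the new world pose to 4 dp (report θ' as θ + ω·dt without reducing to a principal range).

θ' = -2.3562 + 1.75·1.0 = -0.6062
R = v/ω = 2.0/1.75 = 1.1429
x' = 5 + 1.1429·(sin -0.6062 − sin -2.3562) = 5.1570
y' = -5 − 1.1429·(cos -0.6062 − cos -2.3562) = -6.7473

(5.1570, -6.7473, -0.6062)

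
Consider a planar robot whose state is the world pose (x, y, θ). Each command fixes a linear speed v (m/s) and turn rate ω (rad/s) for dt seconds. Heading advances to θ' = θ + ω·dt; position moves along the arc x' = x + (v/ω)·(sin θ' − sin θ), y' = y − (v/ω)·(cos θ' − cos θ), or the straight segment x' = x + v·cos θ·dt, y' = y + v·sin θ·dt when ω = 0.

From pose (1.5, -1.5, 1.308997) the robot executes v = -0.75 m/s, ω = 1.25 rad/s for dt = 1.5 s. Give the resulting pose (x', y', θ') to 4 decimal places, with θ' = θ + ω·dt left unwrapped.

θ' = 1.3090 + 1.25·1.5 = 3.1840
R = v/ω = -0.75/1.25 = -0.6000
x' = 1.5 + -0.6000·(sin 3.1840 − sin 1.3090) = 2.1050
y' = -1.5 − -0.6000·(cos 3.1840 − cos 1.3090) = -2.2548

(2.1050, -2.2548, 3.1840)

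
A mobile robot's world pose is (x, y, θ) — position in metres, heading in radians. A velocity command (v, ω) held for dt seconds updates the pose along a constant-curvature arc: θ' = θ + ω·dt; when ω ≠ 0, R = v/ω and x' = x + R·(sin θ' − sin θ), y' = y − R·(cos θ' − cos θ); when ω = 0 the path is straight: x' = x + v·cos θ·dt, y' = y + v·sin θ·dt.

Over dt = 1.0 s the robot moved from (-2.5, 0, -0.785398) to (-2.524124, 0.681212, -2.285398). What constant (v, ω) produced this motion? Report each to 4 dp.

Δθ = -2.285398 − -0.785398 = -1.500000
ω = Δθ/dt = -1.500000/1.0 = -1.5000
R = −Δy/(cos θ' − cos θ) = 0.5000
v = R·ω = 0.5000·-1.5000 = -0.7500

v = -0.7500, ω = -1.5000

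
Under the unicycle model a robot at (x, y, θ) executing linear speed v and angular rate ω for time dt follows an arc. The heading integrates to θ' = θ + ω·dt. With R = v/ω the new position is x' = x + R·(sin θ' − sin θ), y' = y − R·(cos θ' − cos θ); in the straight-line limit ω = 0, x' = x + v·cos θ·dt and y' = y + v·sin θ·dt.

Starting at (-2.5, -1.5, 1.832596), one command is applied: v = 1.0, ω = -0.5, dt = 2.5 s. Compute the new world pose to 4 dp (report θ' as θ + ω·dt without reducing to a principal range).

θ' = 1.8326 + -0.5·2.5 = 0.5826
R = v/ω = 1.0/-0.5 = -2.0000
x' = -2.5 + -2.0000·(sin 0.5826 − sin 1.8326) = -1.6685
y' = -1.5 − -2.0000·(cos 0.5826 − cos 1.8326) = 0.6877

(-1.6685, 0.6877, 0.5826)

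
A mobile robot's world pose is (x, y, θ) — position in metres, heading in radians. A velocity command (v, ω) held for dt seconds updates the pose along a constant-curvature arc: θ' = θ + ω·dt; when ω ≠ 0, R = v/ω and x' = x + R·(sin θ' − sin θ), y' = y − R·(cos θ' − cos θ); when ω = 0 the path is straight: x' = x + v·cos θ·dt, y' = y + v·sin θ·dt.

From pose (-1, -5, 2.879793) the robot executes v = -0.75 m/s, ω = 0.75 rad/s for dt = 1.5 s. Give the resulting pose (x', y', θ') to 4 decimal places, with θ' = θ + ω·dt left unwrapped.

θ' = 2.8798 + 0.75·1.5 = 4.0048
R = v/ω = -0.75/0.75 = -1.0000
x' = -1 + -1.0000·(sin 4.0048 − sin 2.8798) = 0.0187
y' = -5 − -1.0000·(cos 4.0048 − cos 2.8798) = -4.6841

(0.0187, -4.6841, 4.0048)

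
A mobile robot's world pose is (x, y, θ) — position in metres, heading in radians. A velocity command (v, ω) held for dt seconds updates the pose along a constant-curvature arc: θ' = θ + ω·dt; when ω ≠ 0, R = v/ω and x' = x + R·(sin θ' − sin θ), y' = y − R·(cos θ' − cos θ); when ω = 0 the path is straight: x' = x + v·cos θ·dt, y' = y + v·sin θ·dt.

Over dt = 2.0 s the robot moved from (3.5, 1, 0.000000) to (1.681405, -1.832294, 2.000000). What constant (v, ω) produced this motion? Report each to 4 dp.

Δθ = 2.000000 − 0.000000 = 2.000000
ω = Δθ/dt = 2.000000/2.0 = 1.0000
R = −Δy/(cos θ' − cos θ) = -2.0000
v = R·ω = -2.0000·1.0000 = -2.0000

v = -2.0000, ω = 1.0000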